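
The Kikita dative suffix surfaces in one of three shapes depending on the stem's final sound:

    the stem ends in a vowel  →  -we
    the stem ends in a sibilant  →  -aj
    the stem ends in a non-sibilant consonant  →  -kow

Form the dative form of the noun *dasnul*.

dasnulkow

*dasnul*: final sound = /l/, a non-sibilant consonant → -kow → *dasnulkow*.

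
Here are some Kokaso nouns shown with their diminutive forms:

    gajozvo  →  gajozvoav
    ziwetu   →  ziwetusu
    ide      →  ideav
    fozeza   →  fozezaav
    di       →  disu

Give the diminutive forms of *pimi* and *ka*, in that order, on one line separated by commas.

pimisu, kaav

The pattern is height harmony: -su when the last vowel of the stem is a high vowel (*ziwetu*, *di*); -av when the last vowel of the stem is a non-high vowel (*gajozvo*, *ide*, *fozeza*).
*pimi* — last vowel /i/ (a high vowel) → -su → *pimisu*.
The last vowel of *ka* is /a/, which is a non-high vowel, so the suffix is -av, giving *kaav*.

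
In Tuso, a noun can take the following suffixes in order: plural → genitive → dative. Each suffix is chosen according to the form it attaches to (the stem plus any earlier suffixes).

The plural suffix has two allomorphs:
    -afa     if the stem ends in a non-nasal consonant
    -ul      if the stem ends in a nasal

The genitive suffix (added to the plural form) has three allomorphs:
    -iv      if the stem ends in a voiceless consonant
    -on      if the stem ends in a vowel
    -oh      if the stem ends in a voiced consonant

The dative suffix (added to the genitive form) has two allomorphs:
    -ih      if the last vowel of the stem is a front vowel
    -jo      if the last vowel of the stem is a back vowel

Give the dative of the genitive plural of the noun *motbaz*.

Since the final consonant of *motbaz* is /z/ (non-nasal), it takes -afa, giving *motbazafa*.
The plural form *motbazafa*: final sound = /a/, a vowel → -on → *motbazafaon*.
The genitive form *motbazafaon*: last vowel = /o/, a back vowel → -jo → *motbazafaonjo*.

motbazafaonjo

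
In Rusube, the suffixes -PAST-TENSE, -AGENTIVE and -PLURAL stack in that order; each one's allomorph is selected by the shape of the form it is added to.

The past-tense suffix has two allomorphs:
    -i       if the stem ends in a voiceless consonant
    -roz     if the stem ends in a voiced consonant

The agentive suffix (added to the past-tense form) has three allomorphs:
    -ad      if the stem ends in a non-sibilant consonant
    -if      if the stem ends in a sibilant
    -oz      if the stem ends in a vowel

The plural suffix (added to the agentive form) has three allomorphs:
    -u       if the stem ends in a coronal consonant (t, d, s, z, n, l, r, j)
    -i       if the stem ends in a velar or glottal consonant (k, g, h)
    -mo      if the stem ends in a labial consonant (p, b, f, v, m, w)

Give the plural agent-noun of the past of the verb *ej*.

ejrozifmo

*ej* — final consonant /j/ (voiced) → -roz → *ejroz*.
Since the final sound of the past-tense form *ejroz* is /z/ (a sibilant), it takes -if, giving *ejrozif*.
The agentive form *ejrozif* — final consonant /f/ (labial) → -mo → *ejrozifmo*.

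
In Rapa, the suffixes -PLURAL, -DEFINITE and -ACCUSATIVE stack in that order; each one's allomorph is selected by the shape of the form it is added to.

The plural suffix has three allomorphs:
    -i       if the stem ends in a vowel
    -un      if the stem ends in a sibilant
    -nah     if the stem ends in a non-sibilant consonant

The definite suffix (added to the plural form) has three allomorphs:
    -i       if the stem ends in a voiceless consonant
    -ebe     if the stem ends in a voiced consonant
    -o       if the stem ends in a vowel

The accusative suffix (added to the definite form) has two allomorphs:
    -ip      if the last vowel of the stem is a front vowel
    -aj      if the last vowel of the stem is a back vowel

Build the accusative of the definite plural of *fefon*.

*fefon*: final sound = /n/, a non-sibilant consonant → -nah → *fefonnah*.
The plural form *fefonnah* — final sound /h/ (a voiceless consonant) → -i → *fefonnahi*.
The definite form *fefonnahi*: last vowel = /i/, a front vowel → -ip → *fefonnahiip*.

fefonnahiip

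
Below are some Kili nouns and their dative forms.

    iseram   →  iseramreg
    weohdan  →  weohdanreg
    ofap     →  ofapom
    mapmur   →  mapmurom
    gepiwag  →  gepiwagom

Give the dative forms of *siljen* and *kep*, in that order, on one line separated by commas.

siljenreg, kepom

The pattern is nasality of the final consonant: -reg when the stem ends in a nasal (*iseram*, *weohdan*); -om when the stem ends in a non-nasal consonant (*ofap*, *mapmur*, *gepiwag*).
The final consonant of *siljen* is /n/, which is a nasal, so the suffix is -reg, giving *siljenreg*.
*kep*: final consonant = /p/, non-nasal → -om → *kepom*.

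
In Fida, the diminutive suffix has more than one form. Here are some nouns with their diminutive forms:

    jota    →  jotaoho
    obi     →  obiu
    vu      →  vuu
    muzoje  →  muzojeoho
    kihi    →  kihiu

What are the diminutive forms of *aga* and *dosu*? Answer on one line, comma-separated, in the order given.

The alternation tracks the last vowel of the stem — -u when the last vowel of the stem is a high vowel (*obi*, *vu*, *kihi*); -oho when the last vowel of the stem is a non-high vowel (*jota*, *muzoje*).
*aga* — last vowel /a/ (a non-high vowel) → -oho → *agaoho*.
The last vowel of *dosu* is /u/, which is a high vowel, so the suffix is -u, giving *dosuu*.

agaoho, dosuu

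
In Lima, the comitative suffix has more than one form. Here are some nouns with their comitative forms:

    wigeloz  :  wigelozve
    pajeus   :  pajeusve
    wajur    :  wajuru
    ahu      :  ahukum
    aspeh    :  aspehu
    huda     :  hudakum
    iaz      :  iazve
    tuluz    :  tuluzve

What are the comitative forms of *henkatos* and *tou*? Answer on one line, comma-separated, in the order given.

henkatosve, toukum

The alternation tracks the final sound of the stem — -ve when the stem ends in a sibilant (*wigeloz*, *pajeus*, *iaz*, *tuluz*); -u when the stem ends in a non-sibilant consonant (*wajur*, *aspeh*); -kum when the stem ends in a vowel (*ahu*, *huda*).
*henkatos*: final sound = /s/, a sibilant → -ve → *henkatosve*.
The final sound of *tou* is /u/, which is a vowel, so the suffix is -kum, giving *toukum*.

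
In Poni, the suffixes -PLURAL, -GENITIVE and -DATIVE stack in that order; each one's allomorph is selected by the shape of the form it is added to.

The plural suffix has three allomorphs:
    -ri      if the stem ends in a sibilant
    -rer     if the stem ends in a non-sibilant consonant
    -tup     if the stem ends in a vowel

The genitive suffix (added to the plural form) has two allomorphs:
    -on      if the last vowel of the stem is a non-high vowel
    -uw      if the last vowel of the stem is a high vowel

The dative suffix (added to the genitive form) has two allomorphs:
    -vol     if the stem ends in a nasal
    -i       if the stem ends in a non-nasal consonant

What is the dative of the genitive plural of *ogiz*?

*ogiz*: final sound = /z/, a sibilant → -ri → *ogizri*.
The plural form *ogizri* — last vowel /i/ (a high vowel) → -uw → *ogizriuw*.
The final consonant of the genitive form *ogizriuw* is /w/, which is non-nasal, so the dative suffix is -i, giving *ogizriuwi*.

ogizriuwi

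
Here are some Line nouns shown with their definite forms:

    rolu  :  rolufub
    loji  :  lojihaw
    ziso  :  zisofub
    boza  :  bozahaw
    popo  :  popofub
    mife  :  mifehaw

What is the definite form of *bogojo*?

bogojofub

Looking at the last vowel of each stem: -fub when the last vowel of the stem is a rounded vowel (*rolu*, *ziso*, *popo*); -haw when the last vowel of the stem is an unrounded vowel (*loji*, *boza*, *mife*).
Since the last vowel of *bogojo* is /o/ (a rounded vowel), it takes -fub, giving *bogojofub*.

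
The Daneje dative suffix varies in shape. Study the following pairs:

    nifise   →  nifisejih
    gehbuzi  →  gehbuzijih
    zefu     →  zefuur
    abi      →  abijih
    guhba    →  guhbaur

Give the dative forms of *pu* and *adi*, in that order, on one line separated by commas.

The pattern is front/back vowel harmony: -jih when the last vowel of the stem is a front vowel (*nifise*, *gehbuzi*, *abi*); -ur when the last vowel of the stem is a back vowel (*zefu*, *guhba*).
Since the last vowel of *pu* is /u/ (a back vowel), it takes -ur, giving *puur*.
*adi* — last vowel /i/ (a front vowel) → -jih → *adijih*.

puur, adijih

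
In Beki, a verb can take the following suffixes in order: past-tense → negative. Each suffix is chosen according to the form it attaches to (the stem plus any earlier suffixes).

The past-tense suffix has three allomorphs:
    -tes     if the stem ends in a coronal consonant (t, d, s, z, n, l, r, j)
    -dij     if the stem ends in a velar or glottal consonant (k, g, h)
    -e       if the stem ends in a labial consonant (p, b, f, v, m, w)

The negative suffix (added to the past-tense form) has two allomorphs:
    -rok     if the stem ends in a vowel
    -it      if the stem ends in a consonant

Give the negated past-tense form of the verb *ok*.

*ok* — final consonant /k/ (velar/glottal) → -dij → *okdij*.
The past-tense form *okdij* — final sound /j/ (a consonant) → -it → *okdijit*.

okdijit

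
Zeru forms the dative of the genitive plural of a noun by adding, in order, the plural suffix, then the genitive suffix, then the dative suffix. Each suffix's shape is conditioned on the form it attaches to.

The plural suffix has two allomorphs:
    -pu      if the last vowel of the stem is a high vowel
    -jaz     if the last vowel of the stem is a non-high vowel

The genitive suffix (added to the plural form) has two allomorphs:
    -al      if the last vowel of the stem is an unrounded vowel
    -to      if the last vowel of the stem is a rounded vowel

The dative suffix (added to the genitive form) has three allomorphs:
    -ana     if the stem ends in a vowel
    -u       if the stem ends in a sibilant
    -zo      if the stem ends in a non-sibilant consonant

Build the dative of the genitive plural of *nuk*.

nukputoana

The last vowel of *nuk* is /u/, which is a high vowel, so the plural suffix is -pu, giving *nukpu*.
The plural form *nukpu* — last vowel /u/ (a rounded vowel) → -to → *nukputo*.
Since the final sound of the genitive form *nukputo* is /o/ (a vowel), it takes -ana, giving *nukputoana*.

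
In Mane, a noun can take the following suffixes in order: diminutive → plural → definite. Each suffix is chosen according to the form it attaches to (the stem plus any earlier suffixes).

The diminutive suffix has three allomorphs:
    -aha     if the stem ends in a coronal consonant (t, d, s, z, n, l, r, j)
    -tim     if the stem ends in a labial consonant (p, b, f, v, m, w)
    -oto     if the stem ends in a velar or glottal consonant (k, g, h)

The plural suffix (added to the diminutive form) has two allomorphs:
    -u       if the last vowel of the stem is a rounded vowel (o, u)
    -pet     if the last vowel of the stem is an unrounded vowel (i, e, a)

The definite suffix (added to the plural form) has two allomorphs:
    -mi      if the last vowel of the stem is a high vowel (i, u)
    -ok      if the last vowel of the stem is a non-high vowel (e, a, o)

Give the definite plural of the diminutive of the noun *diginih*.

diginihotoumi

*diginih*: final consonant = /h/, velar/glottal → -oto → *diginihoto*.
The diminutive form *diginihoto*: last vowel = /o/, a rounded vowel → -u → *diginihotou*.
The plural form *diginihotou*: last vowel = /u/, a high vowel → -mi → *diginihotoumi*.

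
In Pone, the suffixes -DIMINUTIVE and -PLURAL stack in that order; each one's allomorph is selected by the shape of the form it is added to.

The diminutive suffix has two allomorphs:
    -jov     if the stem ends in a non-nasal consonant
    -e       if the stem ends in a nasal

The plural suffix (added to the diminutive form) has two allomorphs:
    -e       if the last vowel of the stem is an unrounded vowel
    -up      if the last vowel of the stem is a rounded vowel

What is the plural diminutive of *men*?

menee

*men*: final consonant = /n/, a nasal → -e → *mene*.
The diminutive form *mene*: last vowel = /e/, an unrounded vowel → -e → *menee*.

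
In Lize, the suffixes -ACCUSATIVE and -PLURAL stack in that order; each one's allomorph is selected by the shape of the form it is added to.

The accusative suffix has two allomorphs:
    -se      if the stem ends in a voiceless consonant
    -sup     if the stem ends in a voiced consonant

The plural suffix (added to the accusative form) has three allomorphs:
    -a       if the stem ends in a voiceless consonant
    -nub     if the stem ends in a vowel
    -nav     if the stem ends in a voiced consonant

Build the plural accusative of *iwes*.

*iwes* — final consonant /s/ (voiceless) → -se → *iwesse*.
Since the final sound of the accusative form *iwesse* is /e/ (a vowel), it takes -nub, giving *iwessenub*.

iwessenub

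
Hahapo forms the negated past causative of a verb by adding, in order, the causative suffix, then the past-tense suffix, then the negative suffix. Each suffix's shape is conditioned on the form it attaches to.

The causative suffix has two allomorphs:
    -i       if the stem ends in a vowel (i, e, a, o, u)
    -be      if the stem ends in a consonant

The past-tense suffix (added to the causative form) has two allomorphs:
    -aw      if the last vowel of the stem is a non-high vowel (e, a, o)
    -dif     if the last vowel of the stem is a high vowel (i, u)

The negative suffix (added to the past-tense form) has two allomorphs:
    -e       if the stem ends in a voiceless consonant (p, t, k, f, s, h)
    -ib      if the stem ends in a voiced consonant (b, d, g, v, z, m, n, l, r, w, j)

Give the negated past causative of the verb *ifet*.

ifetbeawib

The final sound of *ifet* is /t/, which is a consonant, so the causative suffix is -be, giving *ifetbe*.
Since the last vowel of the causative form *ifetbe* is /e/ (a non-high vowel), it takes -aw, giving *ifetbeaw*.
The past-tense form *ifetbeaw* — final consonant /w/ (voiced) → -ib → *ifetbeawib*.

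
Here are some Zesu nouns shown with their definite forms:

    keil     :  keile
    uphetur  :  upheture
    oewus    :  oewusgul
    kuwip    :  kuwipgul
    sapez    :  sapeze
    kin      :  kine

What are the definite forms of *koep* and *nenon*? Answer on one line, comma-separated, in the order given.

koepgul, nenone

Looking at the final consonant of each stem: -gul when the stem ends in a voiceless consonant (*oewus*, *kuwip*); -e when the stem ends in a voiced consonant (*keil*, *uphetur*, *sapez*, *kin*).
*koep*: final consonant = /p/, voiceless → -gul → *koepgul*.
Since the final consonant of *nenon* is /n/ (voiced), it takes -e, giving *nenone*.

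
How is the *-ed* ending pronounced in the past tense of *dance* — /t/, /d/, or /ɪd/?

/t/

The stem *dance* ends in a voiceless consonant other than /t/.
The -ed suffix is realized as /ɪd/ after /t, d/; as /t/ after other voiceless consonants; and as /d/ after other voiced sounds.
So -ed on *dance* is pronounced /t/.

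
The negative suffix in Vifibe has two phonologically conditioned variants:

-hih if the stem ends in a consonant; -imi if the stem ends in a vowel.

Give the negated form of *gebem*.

The final sound of *gebem* is /m/, which is a consonant, so the suffix is -hih, giving *gebemhih*.

gebemhih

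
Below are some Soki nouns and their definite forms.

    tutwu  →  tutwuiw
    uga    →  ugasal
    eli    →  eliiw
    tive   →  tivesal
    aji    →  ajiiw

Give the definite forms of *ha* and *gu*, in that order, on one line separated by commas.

The alternation tracks the last vowel of the stem — -iw when the last vowel of the stem is a high vowel (*tutwu*, *eli*, *aji*); -sal when the last vowel of the stem is a non-high vowel (*uga*, *tive*).
Since the last vowel of *ha* is /a/ (a non-high vowel), it takes -sal, giving *hasal*.
*gu* — last vowel /u/ (a high vowel) → -iw → *guiw*.

hasal, guiw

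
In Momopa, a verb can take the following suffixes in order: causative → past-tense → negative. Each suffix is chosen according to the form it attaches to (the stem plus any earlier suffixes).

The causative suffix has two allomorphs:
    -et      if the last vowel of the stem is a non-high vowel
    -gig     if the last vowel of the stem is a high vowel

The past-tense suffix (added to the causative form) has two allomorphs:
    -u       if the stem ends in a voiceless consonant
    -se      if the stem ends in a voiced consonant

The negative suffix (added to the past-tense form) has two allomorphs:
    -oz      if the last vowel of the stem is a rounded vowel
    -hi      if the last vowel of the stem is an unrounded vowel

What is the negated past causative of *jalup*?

jalupgigsehi

The last vowel of *jalup* is /u/, which is a high vowel, so the causative suffix is -gig, giving *jalupgig*.
Since the final consonant of the causative form *jalupgig* is /g/ (voiced), it takes -se, giving *jalupgigse*.
The past-tense form *jalupgigse*: last vowel = /e/, an unrounded vowel → -hi → *jalupgigsehi*.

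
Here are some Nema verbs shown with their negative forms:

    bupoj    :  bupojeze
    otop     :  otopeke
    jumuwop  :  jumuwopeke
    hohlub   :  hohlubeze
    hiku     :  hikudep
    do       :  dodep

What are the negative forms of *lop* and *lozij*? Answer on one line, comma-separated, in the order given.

lopeke, lozijeze

Looking at the final sound of each stem: -eke when the stem ends in a voiceless consonant (*otop*, *jumuwop*); -eze when the stem ends in a voiced consonant (*bupoj*, *hohlub*); -dep when the stem ends in a vowel (*hiku*, *do*).
Since the final sound of *lop* is /p/ (a voiceless consonant), it takes -eke, giving *lopeke*.
Since the final sound of *lozij* is /j/ (a voiced consonant), it takes -eze, giving *lozijeze*.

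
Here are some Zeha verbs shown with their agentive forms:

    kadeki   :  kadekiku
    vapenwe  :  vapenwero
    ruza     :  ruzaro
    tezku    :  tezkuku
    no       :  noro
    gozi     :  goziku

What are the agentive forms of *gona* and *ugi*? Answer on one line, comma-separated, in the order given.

gonaro, ugiku

The pattern is height harmony: -ku when the last vowel of the stem is a high vowel (*kadeki*, *tezku*, *gozi*); -ro when the last vowel of the stem is a non-high vowel (*vapenwe*, *ruza*, *no*).
*gona* — last vowel /a/ (a non-high vowel) → -ro → *gonaro*.
Since the last vowel of *ugi* is /i/ (a high vowel), it takes -ku, giving *ugiku*.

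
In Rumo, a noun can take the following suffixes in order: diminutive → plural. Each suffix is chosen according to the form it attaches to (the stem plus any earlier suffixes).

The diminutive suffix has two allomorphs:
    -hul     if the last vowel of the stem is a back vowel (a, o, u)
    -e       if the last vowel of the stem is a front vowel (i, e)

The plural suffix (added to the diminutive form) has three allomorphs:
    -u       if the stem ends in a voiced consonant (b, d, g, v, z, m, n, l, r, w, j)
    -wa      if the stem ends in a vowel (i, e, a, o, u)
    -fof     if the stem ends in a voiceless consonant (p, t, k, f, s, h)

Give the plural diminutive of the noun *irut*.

iruthulu

*irut*: last vowel = /u/, a back vowel → -hul → *iruthul*.
Since the final sound of the diminutive form *iruthul* is /l/ (a voiced consonant), it takes -u, giving *iruthulu*.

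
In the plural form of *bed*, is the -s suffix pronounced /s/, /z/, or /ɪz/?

/z/

The stem *bed* ends in a voiced non-sibilant sound.
The plural suffix surfaces as /ɪz/ after sibilants, /s/ after other voiceless consonants, and /z/ after other voiced sounds.
So the plural -s on *bed* is pronounced /z/.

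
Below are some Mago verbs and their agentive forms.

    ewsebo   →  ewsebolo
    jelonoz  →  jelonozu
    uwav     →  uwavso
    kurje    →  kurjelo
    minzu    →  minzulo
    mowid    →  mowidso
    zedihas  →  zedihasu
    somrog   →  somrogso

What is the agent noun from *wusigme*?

The pattern is sibilance of the final sound: -u when the stem ends in a sibilant (*jelonoz*, *zedihas*); -so when the stem ends in a non-sibilant consonant (*uwav*, *mowid*, *somrog*); -lo when the stem ends in a vowel (*ewsebo*, *kurje*, *minzu*).
Since the final sound of *wusigme* is /e/ (a vowel), it takes -lo, giving *wusigmelo*.

wusigmelo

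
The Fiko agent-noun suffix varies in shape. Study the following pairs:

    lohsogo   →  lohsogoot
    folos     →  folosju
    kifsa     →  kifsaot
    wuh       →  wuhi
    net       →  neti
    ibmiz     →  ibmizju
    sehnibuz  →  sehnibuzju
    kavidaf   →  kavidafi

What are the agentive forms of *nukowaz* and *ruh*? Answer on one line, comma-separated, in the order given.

The pattern is sibilance of the final sound: -ju when the stem ends in a sibilant (*folos*, *ibmiz*, *sehnibuz*); -i when the stem ends in a non-sibilant consonant (*wuh*, *net*, *kavidaf*); -ot when the stem ends in a vowel (*lohsogo*, *kifsa*).
*nukowaz* — final sound /z/ (a sibilant) → -ju → *nukowazju*.
*ruh* — final sound /h/ (a non-sibilant consonant) → -i → *ruhi*.

nukowazju, ruhi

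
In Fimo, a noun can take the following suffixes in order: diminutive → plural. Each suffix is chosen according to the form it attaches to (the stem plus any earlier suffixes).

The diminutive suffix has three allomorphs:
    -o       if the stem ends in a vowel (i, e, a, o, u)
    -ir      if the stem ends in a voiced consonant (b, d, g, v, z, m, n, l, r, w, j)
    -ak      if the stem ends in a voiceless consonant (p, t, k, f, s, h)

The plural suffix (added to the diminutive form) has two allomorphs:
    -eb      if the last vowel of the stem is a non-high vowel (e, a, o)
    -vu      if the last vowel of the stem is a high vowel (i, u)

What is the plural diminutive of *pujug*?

pujugirvu

Since the final sound of *pujug* is /g/ (a voiced consonant), it takes -ir, giving *pujugir*.
The last vowel of the diminutive form *pujugir* is /i/, which is a high vowel, so the plural suffix is -vu, giving *pujugirvu*.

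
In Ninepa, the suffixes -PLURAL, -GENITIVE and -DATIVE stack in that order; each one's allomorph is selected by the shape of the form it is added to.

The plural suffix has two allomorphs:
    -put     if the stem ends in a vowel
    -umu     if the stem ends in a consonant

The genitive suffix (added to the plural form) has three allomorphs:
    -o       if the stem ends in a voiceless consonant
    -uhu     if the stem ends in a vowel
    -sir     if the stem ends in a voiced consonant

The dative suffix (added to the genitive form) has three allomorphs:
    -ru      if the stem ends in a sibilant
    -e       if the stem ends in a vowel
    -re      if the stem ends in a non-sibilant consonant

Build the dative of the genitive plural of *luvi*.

The final sound of *luvi* is /i/, which is a vowel, so the plural suffix is -put, giving *luviput*.
The final sound of the plural form *luviput* is /t/, which is a voiceless consonant, so the genitive suffix is -o, giving *luviputo*.
Since the final sound of the genitive form *luviputo* is /o/ (a vowel), it takes -e, giving *luviputoe*.

luviputoe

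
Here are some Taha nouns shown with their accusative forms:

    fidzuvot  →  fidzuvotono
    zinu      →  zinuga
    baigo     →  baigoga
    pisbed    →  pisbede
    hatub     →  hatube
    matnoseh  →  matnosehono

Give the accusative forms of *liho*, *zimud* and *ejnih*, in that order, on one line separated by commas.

The suffix is conditioned by the final sound: -ono when the stem ends in a voiceless consonant (*fidzuvot*, *matnoseh*); -e when the stem ends in a voiced consonant (*pisbed*, *hatub*); -ga when the stem ends in a vowel (*zinu*, *baigo*).
The final sound of *liho* is /o/, which is a vowel, so the suffix is -ga, giving *lihoga*.
The final sound of *zimud* is /d/, which is a voiced consonant, so the suffix is -e, giving *zimude*.
*ejnih* — final sound /h/ (a voiceless consonant) → -ono → *ejnihono*.

lihoga, zimude, ejnihono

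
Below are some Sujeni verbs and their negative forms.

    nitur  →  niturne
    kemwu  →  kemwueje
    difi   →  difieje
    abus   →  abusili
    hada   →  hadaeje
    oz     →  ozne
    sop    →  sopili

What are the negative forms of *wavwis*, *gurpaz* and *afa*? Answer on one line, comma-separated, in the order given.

wavwisili, gurpazne, afaeje

The alternation tracks the final sound of the stem — -ili when the stem ends in a voiceless consonant (*abus*, *sop*); -ne when the stem ends in a voiced consonant (*nitur*, *oz*); -eje when the stem ends in a vowel (*kemwu*, *difi*, *hada*).
Since the final sound of *wavwis* is /s/ (a voiceless consonant), it takes -ili, giving *wavwisili*.
The final sound of *gurpaz* is /z/, which is a voiced consonant, so the suffix is -ne, giving *gurpazne*.
The final sound of *afa* is /a/, which is a vowel, so the suffix is -eje, giving *afaeje*.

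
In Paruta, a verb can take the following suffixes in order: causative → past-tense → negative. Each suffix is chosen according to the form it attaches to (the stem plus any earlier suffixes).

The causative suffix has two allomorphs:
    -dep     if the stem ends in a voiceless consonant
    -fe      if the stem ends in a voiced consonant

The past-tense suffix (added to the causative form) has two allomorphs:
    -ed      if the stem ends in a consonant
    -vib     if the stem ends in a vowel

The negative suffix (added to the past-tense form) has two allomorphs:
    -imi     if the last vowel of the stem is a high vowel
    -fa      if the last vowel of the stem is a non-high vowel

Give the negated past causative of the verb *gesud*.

gesudfevibimi

*gesud*: final consonant = /d/, voiced → -fe → *gesudfe*.
Since the final sound of the causative form *gesudfe* is /e/ (a vowel), it takes -vib, giving *gesudfevib*.
The past-tense form *gesudfevib* — last vowel /i/ (a high vowel) → -imi → *gesudfevibimi*.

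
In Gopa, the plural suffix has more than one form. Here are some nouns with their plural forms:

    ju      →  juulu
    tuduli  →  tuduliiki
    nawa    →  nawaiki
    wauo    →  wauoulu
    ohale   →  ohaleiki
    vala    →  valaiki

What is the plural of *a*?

Looking at the last vowel of each stem: -ulu when the last vowel of the stem is a rounded vowel (*ju*, *wauo*); -iki when the last vowel of the stem is an unrounded vowel (*tuduli*, *nawa*, *ohale*, *vala*).
*a*: last vowel = /a/, an unrounded vowel → -iki → *aiki*.

aiki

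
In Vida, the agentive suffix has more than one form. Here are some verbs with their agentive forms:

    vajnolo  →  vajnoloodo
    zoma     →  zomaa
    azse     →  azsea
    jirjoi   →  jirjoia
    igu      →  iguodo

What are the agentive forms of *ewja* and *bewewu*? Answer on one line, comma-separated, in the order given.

ewjaa, bewewuodo

The suffix is conditioned by the last vowel: -odo when the last vowel of the stem is a rounded vowel (*vajnolo*, *igu*); -a when the last vowel of the stem is an unrounded vowel (*zoma*, *azse*, *jirjoi*).
The last vowel of *ewja* is /a/, which is an unrounded vowel, so the suffix is -a, giving *ewjaa*.
*bewewu*: last vowel = /u/, a rounded vowel → -odo → *bewewuodo*.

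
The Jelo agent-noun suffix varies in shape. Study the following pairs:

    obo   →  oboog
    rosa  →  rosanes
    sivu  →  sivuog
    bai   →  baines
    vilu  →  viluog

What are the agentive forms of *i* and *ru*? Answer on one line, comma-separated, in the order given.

The alternation tracks the last vowel of the stem — -og when the last vowel of the stem is a rounded vowel (*obo*, *sivu*, *vilu*); -nes when the last vowel of the stem is an unrounded vowel (*rosa*, *bai*).
The last vowel of *i* is /i/, which is an unrounded vowel, so the suffix is -nes, giving *ines*.
*ru* — last vowel /u/ (a rounded vowel) → -og → *ruog*.

ines, ruog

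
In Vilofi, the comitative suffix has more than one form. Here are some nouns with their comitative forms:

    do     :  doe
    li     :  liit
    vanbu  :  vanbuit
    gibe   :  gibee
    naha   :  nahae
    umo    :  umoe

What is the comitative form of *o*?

oe

Looking at the last vowel of each stem: -it when the last vowel of the stem is a high vowel (*li*, *vanbu*); -e when the last vowel of the stem is a non-high vowel (*do*, *gibe*, *naha*, *umo*).
*o*: last vowel = /o/, a non-high vowel → -e → *oe*.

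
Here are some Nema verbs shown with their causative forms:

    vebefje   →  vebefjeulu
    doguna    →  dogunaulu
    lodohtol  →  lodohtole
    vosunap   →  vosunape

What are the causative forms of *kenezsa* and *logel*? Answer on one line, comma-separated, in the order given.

Looking at the final sound of each stem: -e when the stem ends in a consonant (*lodohtol*, *vosunap*); -ulu when the stem ends in a vowel (*vebefje*, *doguna*).
Since the final sound of *kenezsa* is /a/ (a vowel), it takes -ulu, giving *kenezsaulu*.
The final sound of *logel* is /l/, which is a consonant, so the suffix is -e, giving *logele*.

kenezsaulu, logele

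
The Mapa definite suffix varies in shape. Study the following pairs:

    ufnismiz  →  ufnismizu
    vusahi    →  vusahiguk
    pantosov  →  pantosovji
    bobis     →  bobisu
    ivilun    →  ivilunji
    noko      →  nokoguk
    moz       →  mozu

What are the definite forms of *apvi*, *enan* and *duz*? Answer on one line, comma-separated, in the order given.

apviguk, enanji, duzu

The suffix is conditioned by the final sound: -u when the stem ends in a sibilant (*ufnismiz*, *bobis*, *moz*); -ji when the stem ends in a non-sibilant consonant (*pantosov*, *ivilun*); -guk when the stem ends in a vowel (*vusahi*, *noko*).
Since the final sound of *apvi* is /i/ (a vowel), it takes -guk, giving *apviguk*.
Since the final sound of *enan* is /n/ (a non-sibilant consonant), it takes -ji, giving *enanji*.
*duz*: final sound = /z/, a sibilant → -u → *duzu*.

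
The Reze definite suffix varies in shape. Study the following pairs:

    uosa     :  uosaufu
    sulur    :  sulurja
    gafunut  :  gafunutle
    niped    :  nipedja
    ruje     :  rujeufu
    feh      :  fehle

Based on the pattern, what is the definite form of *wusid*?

The alternation tracks the final sound of the stem — -le when the stem ends in a voiceless consonant (*gafunut*, *feh*); -ja when the stem ends in a voiced consonant (*sulur*, *niped*); -ufu when the stem ends in a vowel (*uosa*, *ruje*).
*wusid*: final sound = /d/, a voiced consonant → -ja → *wusidja*.

wusidja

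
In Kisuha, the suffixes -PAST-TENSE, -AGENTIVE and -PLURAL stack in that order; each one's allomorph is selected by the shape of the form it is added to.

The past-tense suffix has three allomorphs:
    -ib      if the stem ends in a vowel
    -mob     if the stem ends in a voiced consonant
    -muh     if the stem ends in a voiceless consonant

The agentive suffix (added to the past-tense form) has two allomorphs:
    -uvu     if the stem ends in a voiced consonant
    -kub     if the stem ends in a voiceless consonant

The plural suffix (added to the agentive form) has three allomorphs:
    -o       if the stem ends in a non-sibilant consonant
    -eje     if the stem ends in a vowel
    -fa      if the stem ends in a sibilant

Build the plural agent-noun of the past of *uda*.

udaibuvueje

*uda* — final sound /a/ (a vowel) → -ib → *udaib*.
Since the final consonant of the past-tense form *udaib* is /b/ (voiced), it takes -uvu, giving *udaibuvu*.
The final sound of the agentive form *udaibuvu* is /u/, which is a vowel, so the plural suffix is -eje, giving *udaibuvueje*.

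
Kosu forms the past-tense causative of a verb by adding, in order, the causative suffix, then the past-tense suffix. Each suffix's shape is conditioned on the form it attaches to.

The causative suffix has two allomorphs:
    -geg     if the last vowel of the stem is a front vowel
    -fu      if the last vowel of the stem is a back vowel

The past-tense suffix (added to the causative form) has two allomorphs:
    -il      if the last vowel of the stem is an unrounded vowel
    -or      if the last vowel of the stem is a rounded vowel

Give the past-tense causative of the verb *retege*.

retegegegil

Since the last vowel of *retege* is /e/ (a front vowel), it takes -geg, giving *retegegeg*.
The last vowel of the causative form *retegegeg* is /e/, which is an unrounded vowel, so the past-tense suffix is -il, giving *retegegegil*.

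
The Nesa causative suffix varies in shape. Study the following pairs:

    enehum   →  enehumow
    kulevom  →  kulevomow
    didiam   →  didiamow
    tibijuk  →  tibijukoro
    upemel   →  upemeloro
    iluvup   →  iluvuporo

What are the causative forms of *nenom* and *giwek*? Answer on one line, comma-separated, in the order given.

Looking at the final consonant of each stem: -ow when the stem ends in a nasal (*enehum*, *kulevom*, *didiam*); -oro when the stem ends in a non-nasal consonant (*tibijuk*, *upemel*, *iluvup*).
*nenom* — final consonant /m/ (a nasal) → -ow → *nenomow*.
Since the final consonant of *giwek* is /k/ (non-nasal), it takes -oro, giving *giwekoro*.

nenomow, giwekoro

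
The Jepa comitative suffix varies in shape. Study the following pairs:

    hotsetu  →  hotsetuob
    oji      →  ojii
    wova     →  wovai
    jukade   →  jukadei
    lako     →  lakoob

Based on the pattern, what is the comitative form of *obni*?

obnii

The pattern is rounding harmony: -ob when the last vowel of the stem is a rounded vowel (*hotsetu*, *lako*); -i when the last vowel of the stem is an unrounded vowel (*oji*, *wova*, *jukade*).
*obni* — last vowel /i/ (an unrounded vowel) → -i → *obnii*.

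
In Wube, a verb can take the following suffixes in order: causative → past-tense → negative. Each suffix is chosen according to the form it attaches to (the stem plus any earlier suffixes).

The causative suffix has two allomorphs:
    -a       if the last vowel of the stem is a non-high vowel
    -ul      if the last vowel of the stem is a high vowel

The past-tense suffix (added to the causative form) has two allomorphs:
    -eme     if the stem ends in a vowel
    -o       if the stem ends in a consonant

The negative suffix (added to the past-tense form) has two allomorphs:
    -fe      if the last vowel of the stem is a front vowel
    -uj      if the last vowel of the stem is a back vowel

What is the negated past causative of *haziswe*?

The last vowel of *haziswe* is /e/, which is a non-high vowel, so the causative suffix is -a, giving *haziswea*.
The final sound of the causative form *haziswea* is /a/, which is a vowel, so the past-tense suffix is -eme, giving *hazisweaeme*.
Since the last vowel of the past-tense form *hazisweaeme* is /e/ (a front vowel), it takes -fe, giving *hazisweaemefe*.

hazisweaemefe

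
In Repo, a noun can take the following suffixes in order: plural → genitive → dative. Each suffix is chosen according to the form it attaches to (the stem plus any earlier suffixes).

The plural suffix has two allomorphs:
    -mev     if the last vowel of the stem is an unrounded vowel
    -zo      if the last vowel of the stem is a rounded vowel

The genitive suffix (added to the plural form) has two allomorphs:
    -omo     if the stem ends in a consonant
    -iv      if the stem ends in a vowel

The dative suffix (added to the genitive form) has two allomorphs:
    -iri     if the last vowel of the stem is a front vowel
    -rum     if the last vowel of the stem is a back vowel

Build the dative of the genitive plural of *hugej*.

*hugej* — last vowel /e/ (an unrounded vowel) → -mev → *hugejmev*.
Since the final sound of the plural form *hugejmev* is /v/ (a consonant), it takes -omo, giving *hugejmevomo*.
The last vowel of the genitive form *hugejmevomo* is /o/, which is a back vowel, so the dative suffix is -rum, giving *hugejmevomorum*.

hugejmevomorum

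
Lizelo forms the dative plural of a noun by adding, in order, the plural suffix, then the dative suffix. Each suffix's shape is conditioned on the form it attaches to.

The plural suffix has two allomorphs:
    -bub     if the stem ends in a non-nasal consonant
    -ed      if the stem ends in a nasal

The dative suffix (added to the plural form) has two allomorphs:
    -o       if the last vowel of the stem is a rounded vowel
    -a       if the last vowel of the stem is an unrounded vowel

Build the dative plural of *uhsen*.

*uhsen* — final consonant /n/ (a nasal) → -ed → *uhsened*.
Since the last vowel of the plural form *uhsened* is /e/ (an unrounded vowel), it takes -a, giving *uhseneda*.

uhseneda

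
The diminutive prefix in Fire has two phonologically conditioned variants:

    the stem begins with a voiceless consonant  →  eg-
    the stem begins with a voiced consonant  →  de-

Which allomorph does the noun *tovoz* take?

*tovoz*: first consonant = /t/, voiceless → eg-.

eg-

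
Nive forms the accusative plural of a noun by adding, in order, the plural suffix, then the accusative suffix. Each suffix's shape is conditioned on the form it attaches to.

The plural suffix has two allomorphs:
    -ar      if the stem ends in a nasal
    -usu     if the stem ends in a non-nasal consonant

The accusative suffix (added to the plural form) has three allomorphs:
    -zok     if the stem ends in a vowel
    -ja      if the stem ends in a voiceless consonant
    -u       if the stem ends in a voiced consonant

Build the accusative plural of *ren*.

Since the final consonant of *ren* is /n/ (a nasal), it takes -ar, giving *renar*.
The plural form *renar* — final sound /r/ (a voiced consonant) → -u → *renaru*.

renaru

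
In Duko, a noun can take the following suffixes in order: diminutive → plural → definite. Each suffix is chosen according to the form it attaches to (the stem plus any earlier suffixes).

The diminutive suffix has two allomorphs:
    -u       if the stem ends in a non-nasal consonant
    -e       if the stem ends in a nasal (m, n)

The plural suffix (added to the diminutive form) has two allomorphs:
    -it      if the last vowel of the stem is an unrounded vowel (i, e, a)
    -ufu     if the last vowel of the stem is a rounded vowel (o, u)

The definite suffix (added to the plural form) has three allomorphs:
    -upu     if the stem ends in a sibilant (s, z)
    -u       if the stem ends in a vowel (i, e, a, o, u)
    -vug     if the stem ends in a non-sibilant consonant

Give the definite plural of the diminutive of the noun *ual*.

Since the final consonant of *ual* is /l/ (non-nasal), it takes -u, giving *ualu*.
The diminutive form *ualu*: last vowel = /u/, a rounded vowel → -ufu → *ualuufu*.
The final sound of the plural form *ualuufu* is /u/, which is a vowel, so the definite suffix is -u, giving *ualuufuu*.

ualuufuu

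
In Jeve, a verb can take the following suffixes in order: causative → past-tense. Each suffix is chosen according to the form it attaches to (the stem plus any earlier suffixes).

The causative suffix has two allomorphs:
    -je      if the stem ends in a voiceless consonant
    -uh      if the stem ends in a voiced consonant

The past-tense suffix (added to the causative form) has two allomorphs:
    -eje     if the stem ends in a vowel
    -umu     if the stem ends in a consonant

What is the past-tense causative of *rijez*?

rijezuhumu

*rijez*: final consonant = /z/, voiced → -uh → *rijezuh*.
The final sound of the causative form *rijezuh* is /h/, which is a consonant, so the past-tense suffix is -umu, giving *rijezuhumu*.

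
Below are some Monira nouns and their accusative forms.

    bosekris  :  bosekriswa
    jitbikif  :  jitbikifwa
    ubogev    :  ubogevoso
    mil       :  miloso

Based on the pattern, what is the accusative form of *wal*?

The alternation tracks the final consonant of the stem — -wa when the stem ends in a voiceless consonant (*bosekris*, *jitbikif*); -oso when the stem ends in a voiced consonant (*ubogev*, *mil*).
*wal* — final consonant /l/ (voiced) → -oso → *waloso*.

waloso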